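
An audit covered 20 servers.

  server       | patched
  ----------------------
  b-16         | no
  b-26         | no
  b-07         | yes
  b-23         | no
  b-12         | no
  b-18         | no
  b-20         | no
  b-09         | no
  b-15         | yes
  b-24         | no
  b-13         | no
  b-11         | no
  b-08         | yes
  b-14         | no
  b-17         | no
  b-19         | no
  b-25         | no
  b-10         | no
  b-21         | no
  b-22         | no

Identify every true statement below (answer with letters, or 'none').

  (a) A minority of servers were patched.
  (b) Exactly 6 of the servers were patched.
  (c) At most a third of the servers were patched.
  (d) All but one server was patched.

|A| = 20, |A ∩ B| = 3, |A ∖ B| = 17.
(a) |A ∩ B| < |A ∖ B|: holds.
(b) |A ∩ B| = 6: fails.
(c) |A ∩ B| / |A| ≤ 1/3: holds.
(d) |A ∖ B| = 1: fails.

(a), (c)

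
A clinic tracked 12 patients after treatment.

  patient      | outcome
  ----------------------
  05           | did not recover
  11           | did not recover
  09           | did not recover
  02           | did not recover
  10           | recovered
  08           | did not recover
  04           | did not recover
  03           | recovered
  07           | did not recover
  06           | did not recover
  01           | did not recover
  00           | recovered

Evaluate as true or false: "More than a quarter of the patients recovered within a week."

Truth condition: |A ∩ B| / |A| > 1/4.
A (the restrictor) = {05, 11, 09, 02, 10, 08, 04, 03, 07, 06, 01, 00}, |A| = 12.
A ∩ B = {10, 03, 00}, so |A ∩ B| = 3.
A ∖ B = {05, 11, 09, 02, 08, 04, 07, 06, 01}, so |A ∖ B| = 9.
|A ∩ B|/|A| = 3/12, so the statement is false.

False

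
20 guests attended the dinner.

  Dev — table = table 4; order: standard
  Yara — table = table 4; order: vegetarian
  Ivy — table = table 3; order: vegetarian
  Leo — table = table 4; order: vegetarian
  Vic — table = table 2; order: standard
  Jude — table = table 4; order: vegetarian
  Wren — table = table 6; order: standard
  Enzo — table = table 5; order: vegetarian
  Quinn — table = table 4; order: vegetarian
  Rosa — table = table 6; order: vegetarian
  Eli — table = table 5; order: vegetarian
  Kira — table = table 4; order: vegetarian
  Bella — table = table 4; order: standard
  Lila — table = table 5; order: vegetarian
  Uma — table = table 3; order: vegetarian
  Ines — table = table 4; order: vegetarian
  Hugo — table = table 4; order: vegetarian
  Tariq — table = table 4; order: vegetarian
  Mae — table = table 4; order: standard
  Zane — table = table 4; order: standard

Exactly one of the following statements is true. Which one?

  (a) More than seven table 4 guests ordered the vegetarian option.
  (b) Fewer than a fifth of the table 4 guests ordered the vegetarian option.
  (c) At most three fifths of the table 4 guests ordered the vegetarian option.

(a)

|A| = 12, |A ∩ B| = 8, |A ∖ B| = 4.
(a) requires |A ∩ B| > 7: true.
(b) requires |A ∩ B| / |A| < 1/5: false.
(c) requires |A ∩ B| / |A| ≤ 3/5: false.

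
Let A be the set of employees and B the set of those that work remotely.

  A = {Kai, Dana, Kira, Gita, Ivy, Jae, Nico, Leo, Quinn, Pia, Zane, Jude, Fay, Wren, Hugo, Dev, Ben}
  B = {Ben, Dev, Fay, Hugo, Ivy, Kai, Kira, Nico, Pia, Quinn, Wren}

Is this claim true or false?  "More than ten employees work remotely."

The determiner here denotes the relation: |A ∩ B| > 10.
|A| = 17, |A ∩ B| = 11, |A ∖ B| = 6.
|A ∩ B| = 11, so the statement is true.

True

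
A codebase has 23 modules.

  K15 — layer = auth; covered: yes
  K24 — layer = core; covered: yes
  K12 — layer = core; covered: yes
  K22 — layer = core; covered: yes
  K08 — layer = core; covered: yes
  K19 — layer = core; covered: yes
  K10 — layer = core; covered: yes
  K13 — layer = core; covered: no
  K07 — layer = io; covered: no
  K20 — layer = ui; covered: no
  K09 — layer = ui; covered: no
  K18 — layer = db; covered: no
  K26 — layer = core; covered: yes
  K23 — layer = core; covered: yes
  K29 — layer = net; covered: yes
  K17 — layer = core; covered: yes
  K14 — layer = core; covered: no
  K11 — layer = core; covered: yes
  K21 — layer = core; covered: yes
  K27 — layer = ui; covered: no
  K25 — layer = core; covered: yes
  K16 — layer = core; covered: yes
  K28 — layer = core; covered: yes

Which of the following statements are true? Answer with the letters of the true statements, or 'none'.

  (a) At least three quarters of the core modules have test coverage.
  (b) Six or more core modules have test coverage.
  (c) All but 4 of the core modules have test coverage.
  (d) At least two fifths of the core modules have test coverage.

(a), (b), (d)

|A| = 16, |A ∩ B| = 14, |A ∖ B| = 2.
(a) |A ∩ B| / |A| ≥ 3/4: holds.
(b) |A ∩ B| ≥ 6: holds.
(c) |A ∖ B| = 4: fails.
(d) |A ∩ B| / |A| ≥ 2/5: holds.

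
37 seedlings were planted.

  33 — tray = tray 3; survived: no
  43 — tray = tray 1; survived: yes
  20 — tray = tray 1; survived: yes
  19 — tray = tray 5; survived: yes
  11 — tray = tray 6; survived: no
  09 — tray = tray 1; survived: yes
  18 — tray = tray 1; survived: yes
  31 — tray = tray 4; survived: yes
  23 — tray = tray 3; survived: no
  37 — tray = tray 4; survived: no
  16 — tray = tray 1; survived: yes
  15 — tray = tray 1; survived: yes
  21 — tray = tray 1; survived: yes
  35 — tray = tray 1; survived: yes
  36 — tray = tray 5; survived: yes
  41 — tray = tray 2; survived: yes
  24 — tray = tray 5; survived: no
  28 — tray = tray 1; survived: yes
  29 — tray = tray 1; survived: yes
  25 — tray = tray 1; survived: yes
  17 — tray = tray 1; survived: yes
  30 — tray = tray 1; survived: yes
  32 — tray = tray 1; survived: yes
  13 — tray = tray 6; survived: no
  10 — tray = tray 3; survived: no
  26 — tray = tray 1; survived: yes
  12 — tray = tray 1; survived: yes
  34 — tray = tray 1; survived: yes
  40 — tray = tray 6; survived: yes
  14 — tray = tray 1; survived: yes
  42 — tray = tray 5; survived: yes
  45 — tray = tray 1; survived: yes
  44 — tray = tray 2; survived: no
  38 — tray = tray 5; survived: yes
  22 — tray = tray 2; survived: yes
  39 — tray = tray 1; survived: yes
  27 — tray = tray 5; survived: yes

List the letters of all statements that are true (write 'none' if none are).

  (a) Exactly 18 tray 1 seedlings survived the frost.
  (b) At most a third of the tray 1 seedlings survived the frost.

none

|A| = 20, |A ∩ B| = 20, |A ∖ B| = 0.
(a) |A ∩ B| = 18: fails.
(b) |A ∩ B| / |A| ≤ 1/3: fails.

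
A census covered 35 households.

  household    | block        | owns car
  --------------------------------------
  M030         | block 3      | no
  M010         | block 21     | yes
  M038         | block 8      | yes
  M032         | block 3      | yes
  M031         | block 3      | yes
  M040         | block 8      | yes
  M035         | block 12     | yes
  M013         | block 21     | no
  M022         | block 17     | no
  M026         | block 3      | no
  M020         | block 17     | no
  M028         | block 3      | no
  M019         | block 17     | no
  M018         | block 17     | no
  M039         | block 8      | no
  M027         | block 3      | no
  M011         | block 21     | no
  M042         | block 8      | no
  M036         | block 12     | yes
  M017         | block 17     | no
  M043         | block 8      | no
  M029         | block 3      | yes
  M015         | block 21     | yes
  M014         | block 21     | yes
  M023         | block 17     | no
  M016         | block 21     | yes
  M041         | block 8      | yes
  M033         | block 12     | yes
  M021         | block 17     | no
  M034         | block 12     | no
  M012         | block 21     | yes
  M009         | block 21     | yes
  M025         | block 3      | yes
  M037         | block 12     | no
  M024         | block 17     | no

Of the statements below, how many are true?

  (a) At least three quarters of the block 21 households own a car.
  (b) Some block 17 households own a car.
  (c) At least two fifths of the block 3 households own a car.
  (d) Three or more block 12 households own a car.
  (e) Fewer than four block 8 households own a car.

4

(a) block 21: |A| = 8, |A ∩ B| = 6; needs |A ∩ B| / |A| ≥ 3/4 — true.
(b) block 17: |A| = 8, |A ∩ B| = 0; needs A ∩ B ≠ ∅ (|A ∩ B| ≥ 1) — false.
(c) block 3: |A| = 8, |A ∩ B| = 4; needs |A ∩ B| / |A| ≥ 2/5 — true.
(d) block 12: |A| = 5, |A ∩ B| = 3; needs |A ∩ B| ≥ 3 — true.
(e) block 8: |A| = 6, |A ∩ B| = 3; needs |A ∩ B| < 4 — true.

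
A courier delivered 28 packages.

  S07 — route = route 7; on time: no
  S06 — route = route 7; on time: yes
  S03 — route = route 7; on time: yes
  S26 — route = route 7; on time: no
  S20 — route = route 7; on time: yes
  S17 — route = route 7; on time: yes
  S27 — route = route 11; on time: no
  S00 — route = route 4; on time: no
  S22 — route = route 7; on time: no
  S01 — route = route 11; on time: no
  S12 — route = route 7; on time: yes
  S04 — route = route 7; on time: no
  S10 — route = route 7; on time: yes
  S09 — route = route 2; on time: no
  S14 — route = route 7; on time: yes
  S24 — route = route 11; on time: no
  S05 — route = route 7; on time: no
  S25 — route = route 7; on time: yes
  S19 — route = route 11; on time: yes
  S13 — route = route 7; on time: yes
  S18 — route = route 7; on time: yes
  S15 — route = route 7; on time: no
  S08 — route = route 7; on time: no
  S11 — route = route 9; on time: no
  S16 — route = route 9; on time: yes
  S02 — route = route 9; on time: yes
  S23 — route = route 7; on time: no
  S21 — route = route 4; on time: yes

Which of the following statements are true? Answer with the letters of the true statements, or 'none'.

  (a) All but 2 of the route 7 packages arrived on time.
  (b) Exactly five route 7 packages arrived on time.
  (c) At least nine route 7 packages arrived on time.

|A| = 18, |A ∩ B| = 10, |A ∖ B| = 8.
(a) |A ∖ B| = 2: fails.
(b) |A ∩ B| = 5: fails.
(c) |A ∩ B| ≥ 9: holds.

(c)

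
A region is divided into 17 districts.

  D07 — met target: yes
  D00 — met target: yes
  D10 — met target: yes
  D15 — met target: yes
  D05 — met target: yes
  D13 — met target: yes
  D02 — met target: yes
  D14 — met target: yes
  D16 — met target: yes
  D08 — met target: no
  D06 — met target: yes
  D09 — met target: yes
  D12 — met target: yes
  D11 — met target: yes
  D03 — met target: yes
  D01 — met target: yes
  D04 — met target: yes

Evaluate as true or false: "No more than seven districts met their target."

False

'No more than seven districts met their target' holds iff |A ∩ B| ≤ 7.
|A| = 17, |A ∩ B| = 16, |A ∖ B| = 1.
|A ∩ B| = 16, so the statement is false.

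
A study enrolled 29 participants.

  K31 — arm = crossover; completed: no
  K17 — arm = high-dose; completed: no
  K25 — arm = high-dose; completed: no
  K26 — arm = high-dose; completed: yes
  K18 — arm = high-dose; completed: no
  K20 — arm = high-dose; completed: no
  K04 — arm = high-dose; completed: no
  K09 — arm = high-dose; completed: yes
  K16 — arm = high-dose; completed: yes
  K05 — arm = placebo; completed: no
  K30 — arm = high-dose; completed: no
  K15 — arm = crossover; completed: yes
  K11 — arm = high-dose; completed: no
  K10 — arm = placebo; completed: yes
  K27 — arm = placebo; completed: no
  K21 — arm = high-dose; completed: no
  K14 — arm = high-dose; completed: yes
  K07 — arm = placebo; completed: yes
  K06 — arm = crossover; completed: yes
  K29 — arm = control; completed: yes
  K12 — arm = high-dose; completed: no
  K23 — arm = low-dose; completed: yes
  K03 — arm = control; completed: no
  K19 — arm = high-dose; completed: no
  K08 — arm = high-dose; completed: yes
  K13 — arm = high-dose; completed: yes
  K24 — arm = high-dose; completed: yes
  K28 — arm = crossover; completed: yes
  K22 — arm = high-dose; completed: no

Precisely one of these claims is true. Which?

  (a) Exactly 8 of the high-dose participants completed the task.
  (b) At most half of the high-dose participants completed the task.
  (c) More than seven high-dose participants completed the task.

(b)

|A| = 18, |A ∩ B| = 7, |A ∖ B| = 11.
(a) requires |A ∩ B| = 8: false.
(b) requires |A ∩ B| ≤ |A ∖ B|: true.
(c) requires |A ∩ B| > 7: false.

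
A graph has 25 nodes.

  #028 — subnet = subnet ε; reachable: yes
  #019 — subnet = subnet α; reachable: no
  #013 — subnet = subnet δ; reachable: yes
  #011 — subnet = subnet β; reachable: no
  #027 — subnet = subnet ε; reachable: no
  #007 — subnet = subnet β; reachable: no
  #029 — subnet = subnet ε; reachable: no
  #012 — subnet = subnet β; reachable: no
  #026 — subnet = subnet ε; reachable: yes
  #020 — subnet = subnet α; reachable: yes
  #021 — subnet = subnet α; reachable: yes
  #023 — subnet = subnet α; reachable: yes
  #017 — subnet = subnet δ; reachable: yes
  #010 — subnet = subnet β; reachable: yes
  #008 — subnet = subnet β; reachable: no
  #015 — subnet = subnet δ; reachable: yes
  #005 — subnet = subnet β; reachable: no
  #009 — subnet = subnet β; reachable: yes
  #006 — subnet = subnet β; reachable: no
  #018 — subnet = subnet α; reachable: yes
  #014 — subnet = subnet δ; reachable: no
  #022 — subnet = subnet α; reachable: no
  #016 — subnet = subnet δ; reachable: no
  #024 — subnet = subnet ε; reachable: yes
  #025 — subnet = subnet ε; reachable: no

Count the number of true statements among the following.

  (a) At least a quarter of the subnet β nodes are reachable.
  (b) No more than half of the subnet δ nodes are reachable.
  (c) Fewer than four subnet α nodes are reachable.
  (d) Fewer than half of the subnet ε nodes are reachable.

(a) subnet β: |A| = 8, |A ∩ B| = 2; needs |A ∩ B| / |A| ≥ 1/4 — true.
(b) subnet δ: |A| = 5, |A ∩ B| = 3; needs |A ∩ B| ≤ |A ∖ B| — false.
(c) subnet α: |A| = 6, |A ∩ B| = 4; needs |A ∩ B| < 4 — false.
(d) subnet ε: |A| = 6, |A ∩ B| = 3; needs |A ∩ B| < |A ∖ B| — false.

1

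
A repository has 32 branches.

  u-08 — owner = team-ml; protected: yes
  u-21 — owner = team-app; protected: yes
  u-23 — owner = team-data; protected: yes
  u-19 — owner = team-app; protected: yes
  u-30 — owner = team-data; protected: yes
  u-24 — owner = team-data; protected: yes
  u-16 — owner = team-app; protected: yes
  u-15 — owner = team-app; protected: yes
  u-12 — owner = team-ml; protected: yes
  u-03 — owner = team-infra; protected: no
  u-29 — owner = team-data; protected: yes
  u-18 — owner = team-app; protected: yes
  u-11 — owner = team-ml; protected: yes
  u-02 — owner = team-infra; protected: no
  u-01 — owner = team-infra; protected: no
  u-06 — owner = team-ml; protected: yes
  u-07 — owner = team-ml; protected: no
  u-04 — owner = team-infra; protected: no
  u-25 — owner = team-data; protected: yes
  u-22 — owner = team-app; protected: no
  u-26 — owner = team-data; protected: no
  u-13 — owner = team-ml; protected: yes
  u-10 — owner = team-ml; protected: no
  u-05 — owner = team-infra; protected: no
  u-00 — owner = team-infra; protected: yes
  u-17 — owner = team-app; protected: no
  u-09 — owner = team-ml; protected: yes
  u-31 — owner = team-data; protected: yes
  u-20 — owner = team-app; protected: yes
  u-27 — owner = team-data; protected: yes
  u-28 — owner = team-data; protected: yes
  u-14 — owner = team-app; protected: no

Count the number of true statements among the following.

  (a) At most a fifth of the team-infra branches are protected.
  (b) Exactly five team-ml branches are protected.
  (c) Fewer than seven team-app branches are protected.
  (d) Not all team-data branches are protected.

(a) team-infra: |A| = 6, |A ∩ B| = 1; needs |A ∩ B| / |A| ≤ 1/5 — true.
(b) team-ml: |A| = 8, |A ∩ B| = 6; needs |A ∩ B| = 5 — false.
(c) team-app: |A| = 9, |A ∩ B| = 6; needs |A ∩ B| < 7 — true.
(d) team-data: |A| = 9, |A ∩ B| = 8; needs A ⊄ B (|A ∖ B| ≥ 1) — true.

3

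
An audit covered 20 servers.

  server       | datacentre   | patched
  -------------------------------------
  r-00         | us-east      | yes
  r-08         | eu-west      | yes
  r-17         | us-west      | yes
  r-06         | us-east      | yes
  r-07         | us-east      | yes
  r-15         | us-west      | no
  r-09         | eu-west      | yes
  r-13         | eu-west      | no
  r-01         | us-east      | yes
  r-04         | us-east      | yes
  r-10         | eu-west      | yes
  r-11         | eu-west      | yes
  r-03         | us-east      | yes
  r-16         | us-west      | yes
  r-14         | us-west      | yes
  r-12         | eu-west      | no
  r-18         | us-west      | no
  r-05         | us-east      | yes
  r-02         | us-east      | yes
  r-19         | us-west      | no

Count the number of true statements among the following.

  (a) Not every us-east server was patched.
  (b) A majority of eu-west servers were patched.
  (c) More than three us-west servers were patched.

1

(a) us-east: |A| = 8, |A ∩ B| = 8; needs A ⊄ B (|A ∖ B| ≥ 1) — false.
(b) eu-west: |A| = 6, |A ∩ B| = 4; needs |A ∩ B| > |A ∖ B| — true.
(c) us-west: |A| = 6, |A ∩ B| = 3; needs |A ∩ B| > 3 — false.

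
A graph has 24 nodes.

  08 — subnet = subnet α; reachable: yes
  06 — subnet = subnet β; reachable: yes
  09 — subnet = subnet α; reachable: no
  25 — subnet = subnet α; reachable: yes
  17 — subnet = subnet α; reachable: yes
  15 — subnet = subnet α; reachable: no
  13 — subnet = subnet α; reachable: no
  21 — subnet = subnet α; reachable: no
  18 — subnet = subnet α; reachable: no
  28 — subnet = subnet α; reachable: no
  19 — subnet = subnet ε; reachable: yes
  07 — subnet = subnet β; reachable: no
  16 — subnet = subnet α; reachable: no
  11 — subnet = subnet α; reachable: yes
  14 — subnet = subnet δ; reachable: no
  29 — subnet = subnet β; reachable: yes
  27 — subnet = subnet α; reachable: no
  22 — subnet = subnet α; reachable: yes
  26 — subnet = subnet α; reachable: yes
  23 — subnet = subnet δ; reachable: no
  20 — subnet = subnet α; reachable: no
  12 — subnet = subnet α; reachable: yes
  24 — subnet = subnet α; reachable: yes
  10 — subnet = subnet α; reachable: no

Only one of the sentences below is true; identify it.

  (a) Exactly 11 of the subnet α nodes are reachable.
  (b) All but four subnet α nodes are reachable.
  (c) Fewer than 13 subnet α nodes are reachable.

|A| = 18, |A ∩ B| = 8, |A ∖ B| = 10.
(a) requires |A ∩ B| = 11: false.
(b) requires |A ∖ B| = 4: false.
(c) requires |A ∩ B| < 13: true.

(c)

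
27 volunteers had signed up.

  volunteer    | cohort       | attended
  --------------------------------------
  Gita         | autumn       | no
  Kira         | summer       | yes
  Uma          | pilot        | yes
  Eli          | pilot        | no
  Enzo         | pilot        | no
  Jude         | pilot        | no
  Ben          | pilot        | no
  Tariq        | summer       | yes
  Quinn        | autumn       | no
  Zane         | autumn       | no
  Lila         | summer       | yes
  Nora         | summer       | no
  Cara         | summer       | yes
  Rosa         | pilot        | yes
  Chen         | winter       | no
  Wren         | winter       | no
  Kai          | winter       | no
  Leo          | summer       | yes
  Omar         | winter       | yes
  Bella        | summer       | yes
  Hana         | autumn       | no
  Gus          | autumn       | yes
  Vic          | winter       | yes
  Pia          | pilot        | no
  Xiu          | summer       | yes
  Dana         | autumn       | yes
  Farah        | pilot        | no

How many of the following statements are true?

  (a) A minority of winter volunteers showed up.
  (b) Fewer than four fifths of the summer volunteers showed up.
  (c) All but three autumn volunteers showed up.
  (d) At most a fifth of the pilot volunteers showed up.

(a) winter: |A| = 5, |A ∩ B| = 2; needs |A ∩ B| < |A ∖ B| — true.
(b) summer: |A| = 8, |A ∩ B| = 7; needs |A ∩ B| / |A| < 4/5 — false.
(c) autumn: |A| = 6, |A ∩ B| = 2; needs |A ∖ B| = 3 — false.
(d) pilot: |A| = 8, |A ∩ B| = 2; needs |A ∩ B| / |A| ≤ 1/5 — false.

1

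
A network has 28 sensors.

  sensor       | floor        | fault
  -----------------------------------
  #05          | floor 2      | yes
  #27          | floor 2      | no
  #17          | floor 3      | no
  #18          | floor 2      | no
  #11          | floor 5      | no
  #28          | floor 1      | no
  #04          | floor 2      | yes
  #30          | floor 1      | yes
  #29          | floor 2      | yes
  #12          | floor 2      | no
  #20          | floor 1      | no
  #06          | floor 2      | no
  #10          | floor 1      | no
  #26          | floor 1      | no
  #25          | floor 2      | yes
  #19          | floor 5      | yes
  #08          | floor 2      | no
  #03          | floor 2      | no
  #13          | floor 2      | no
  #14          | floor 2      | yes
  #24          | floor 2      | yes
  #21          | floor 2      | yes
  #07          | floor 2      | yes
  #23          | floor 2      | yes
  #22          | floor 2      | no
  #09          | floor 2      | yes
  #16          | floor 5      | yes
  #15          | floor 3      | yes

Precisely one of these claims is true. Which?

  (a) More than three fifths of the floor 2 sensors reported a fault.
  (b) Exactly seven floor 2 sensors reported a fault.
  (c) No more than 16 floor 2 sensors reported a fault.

(c)

|A| = 18, |A ∩ B| = 10, |A ∖ B| = 8.
(a) requires |A ∩ B| / |A| > 3/5: false.
(b) requires |A ∩ B| = 7: false.
(c) requires |A ∩ B| ≤ 16: true.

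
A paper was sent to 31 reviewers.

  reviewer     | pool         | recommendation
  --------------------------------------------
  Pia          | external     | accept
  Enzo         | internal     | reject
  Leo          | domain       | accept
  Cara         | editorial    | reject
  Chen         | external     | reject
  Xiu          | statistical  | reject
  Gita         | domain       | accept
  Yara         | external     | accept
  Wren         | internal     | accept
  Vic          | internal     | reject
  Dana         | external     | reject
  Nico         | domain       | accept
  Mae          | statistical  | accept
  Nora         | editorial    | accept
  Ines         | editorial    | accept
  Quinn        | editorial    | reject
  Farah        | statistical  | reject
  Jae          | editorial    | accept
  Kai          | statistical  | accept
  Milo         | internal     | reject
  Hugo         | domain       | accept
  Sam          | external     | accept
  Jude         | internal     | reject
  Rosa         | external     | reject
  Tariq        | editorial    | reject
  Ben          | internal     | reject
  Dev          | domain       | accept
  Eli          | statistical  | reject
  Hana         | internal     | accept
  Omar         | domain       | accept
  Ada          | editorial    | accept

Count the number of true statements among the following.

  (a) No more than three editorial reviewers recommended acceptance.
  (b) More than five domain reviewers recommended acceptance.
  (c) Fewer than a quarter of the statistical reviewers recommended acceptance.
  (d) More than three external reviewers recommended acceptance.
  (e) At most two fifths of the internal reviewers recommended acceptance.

2

(a) editorial: |A| = 7, |A ∩ B| = 4; needs |A ∩ B| ≤ 3 — false.
(b) domain: |A| = 6, |A ∩ B| = 6; needs |A ∩ B| > 5 — true.
(c) statistical: |A| = 5, |A ∩ B| = 2; needs |A ∩ B| / |A| < 1/4 — false.
(d) external: |A| = 6, |A ∩ B| = 3; needs |A ∩ B| > 3 — false.
(e) internal: |A| = 7, |A ∩ B| = 2; needs |A ∩ B| / |A| ≤ 2/5 — true.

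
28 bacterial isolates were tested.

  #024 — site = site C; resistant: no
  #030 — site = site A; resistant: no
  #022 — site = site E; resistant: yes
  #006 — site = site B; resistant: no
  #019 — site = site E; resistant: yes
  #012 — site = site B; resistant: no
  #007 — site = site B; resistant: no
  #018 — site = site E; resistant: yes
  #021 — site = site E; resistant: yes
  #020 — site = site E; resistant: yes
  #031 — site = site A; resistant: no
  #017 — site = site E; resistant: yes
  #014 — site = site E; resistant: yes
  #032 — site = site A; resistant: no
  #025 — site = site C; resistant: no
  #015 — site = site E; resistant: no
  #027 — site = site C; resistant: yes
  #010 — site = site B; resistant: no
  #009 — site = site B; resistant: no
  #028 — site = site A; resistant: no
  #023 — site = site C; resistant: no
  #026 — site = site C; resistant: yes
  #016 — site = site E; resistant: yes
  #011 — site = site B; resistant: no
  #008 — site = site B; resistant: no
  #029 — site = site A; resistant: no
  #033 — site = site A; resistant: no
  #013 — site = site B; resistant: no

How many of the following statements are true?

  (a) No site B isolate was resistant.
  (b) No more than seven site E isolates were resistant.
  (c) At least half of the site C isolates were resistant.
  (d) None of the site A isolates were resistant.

2

(a) site B: |A| = 8, |A ∩ B| = 0; needs A ∩ B = ∅ (|A ∩ B| = 0) — true.
(b) site E: |A| = 9, |A ∩ B| = 8; needs |A ∩ B| ≤ 7 — false.
(c) site C: |A| = 5, |A ∩ B| = 2; needs |A ∩ B| ≥ |A ∖ B| — false.
(d) site A: |A| = 6, |A ∩ B| = 0; needs A ∩ B = ∅ (|A ∩ B| = 0) — true.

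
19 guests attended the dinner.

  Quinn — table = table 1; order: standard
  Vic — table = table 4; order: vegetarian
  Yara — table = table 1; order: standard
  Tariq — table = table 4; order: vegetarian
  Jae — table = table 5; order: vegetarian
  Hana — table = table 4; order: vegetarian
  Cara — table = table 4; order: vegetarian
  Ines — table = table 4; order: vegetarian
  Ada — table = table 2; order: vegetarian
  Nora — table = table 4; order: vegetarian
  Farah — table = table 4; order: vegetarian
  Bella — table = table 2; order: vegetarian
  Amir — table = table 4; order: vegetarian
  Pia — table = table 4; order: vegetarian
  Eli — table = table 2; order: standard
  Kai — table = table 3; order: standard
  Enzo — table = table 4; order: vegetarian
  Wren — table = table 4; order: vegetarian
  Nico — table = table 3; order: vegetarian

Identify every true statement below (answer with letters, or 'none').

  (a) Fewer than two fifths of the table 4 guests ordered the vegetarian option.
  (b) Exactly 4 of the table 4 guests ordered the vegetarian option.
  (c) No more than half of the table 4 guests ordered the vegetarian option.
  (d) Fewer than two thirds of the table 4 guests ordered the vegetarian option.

|A| = 11, |A ∩ B| = 11, |A ∖ B| = 0.
(a) |A ∩ B| / |A| < 2/5: fails.
(b) |A ∩ B| = 4: fails.
(c) |A ∩ B| ≤ |A ∖ B|: fails.
(d) |A ∩ B| / |A| < 2/3: fails.

none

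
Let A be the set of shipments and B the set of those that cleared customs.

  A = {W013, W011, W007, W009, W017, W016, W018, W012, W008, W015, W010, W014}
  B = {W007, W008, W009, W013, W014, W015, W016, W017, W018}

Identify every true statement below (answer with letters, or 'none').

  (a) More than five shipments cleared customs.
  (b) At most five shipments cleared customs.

|A| = 12, |A ∩ B| = 9, |A ∖ B| = 3.
(a) |A ∩ B| > 5: holds.
(b) |A ∩ B| ≤ 5: fails.

(a)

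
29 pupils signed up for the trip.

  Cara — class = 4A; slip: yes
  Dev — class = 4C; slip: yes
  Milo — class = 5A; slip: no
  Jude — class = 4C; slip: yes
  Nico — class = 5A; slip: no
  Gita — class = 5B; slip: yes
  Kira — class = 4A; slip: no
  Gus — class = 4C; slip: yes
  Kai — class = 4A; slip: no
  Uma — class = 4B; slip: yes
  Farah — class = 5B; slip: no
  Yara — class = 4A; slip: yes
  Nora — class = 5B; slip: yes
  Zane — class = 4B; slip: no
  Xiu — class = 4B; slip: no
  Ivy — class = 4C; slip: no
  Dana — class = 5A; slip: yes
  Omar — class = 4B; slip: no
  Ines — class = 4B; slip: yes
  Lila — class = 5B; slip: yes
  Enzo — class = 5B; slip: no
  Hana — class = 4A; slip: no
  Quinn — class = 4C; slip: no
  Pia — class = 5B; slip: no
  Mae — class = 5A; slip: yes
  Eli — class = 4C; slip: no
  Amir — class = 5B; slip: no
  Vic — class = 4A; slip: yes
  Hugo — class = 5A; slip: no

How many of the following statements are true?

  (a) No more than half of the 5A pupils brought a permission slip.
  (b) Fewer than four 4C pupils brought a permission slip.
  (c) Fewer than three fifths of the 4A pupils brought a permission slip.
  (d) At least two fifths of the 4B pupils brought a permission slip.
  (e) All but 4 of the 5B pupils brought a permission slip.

5

(a) 5A: |A| = 5, |A ∩ B| = 2; needs |A ∩ B| ≤ |A ∖ B| — true.
(b) 4C: |A| = 6, |A ∩ B| = 3; needs |A ∩ B| < 4 — true.
(c) 4A: |A| = 6, |A ∩ B| = 3; needs |A ∩ B| / |A| < 3/5 — true.
(d) 4B: |A| = 5, |A ∩ B| = 2; needs |A ∩ B| / |A| ≥ 2/5 — true.
(e) 5B: |A| = 7, |A ∩ B| = 3; needs |A ∖ B| = 4 — true.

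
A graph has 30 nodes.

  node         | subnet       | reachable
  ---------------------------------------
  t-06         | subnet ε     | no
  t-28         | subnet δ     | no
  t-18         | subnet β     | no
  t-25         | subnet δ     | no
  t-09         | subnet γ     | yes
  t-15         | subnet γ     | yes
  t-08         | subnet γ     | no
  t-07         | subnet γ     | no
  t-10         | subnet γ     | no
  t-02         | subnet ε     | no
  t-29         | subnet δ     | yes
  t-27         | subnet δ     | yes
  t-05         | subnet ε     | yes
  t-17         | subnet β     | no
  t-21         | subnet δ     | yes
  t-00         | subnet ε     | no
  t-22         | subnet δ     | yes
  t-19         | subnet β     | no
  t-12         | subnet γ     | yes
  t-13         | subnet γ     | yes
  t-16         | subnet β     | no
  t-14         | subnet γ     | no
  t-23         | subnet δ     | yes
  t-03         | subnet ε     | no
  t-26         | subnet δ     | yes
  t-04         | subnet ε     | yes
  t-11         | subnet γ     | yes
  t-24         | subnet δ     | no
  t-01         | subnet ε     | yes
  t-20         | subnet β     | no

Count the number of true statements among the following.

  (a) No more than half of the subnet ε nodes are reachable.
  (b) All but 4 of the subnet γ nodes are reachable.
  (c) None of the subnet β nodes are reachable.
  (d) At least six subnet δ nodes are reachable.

4

(a) subnet ε: |A| = 7, |A ∩ B| = 3; needs |A ∩ B| ≤ |A ∖ B| — true.
(b) subnet γ: |A| = 9, |A ∩ B| = 5; needs |A ∖ B| = 4 — true.
(c) subnet β: |A| = 5, |A ∩ B| = 0; needs A ∩ B = ∅ (|A ∩ B| = 0) — true.
(d) subnet δ: |A| = 9, |A ∩ B| = 6; needs |A ∩ B| ≥ 6 — true.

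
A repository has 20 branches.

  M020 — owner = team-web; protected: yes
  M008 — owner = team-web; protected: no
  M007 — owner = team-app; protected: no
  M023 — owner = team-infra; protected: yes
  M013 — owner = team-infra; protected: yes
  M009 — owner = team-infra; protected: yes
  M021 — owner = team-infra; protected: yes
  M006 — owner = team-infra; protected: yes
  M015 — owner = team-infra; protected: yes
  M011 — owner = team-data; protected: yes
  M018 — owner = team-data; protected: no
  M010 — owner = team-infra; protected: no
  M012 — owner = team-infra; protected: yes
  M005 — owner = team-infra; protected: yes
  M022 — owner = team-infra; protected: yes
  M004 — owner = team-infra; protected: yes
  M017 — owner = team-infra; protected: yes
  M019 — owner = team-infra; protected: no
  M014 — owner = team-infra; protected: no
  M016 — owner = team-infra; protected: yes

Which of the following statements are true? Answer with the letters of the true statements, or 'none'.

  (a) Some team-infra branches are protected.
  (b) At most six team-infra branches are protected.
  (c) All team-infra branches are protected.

(a)

|A| = 15, |A ∩ B| = 12, |A ∖ B| = 3.
(a) A ∩ B ≠ ∅ (|A ∩ B| ≥ 1): holds.
(b) |A ∩ B| ≤ 6: fails.
(c) A ⊆ B, i.e. every element of A is in B (|A ∖ B| = 0): fails.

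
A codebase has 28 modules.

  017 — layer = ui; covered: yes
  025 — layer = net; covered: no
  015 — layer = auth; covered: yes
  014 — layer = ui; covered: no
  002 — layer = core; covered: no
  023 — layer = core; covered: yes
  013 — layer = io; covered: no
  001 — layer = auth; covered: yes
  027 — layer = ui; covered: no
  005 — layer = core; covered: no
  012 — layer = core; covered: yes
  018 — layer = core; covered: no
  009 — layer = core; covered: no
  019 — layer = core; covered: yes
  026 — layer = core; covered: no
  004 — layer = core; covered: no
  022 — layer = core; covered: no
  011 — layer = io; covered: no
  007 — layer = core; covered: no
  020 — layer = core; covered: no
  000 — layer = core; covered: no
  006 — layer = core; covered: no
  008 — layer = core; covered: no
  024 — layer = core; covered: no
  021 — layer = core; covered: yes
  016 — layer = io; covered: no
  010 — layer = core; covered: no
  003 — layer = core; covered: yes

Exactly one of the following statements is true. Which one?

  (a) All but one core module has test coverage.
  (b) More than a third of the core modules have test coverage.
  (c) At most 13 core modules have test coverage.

(c)

|A| = 19, |A ∩ B| = 5, |A ∖ B| = 14.
(a) requires |A ∖ B| = 1: false.
(b) requires |A ∩ B| / |A| > 1/3: false.
(c) requires |A ∩ B| ≤ 13: true.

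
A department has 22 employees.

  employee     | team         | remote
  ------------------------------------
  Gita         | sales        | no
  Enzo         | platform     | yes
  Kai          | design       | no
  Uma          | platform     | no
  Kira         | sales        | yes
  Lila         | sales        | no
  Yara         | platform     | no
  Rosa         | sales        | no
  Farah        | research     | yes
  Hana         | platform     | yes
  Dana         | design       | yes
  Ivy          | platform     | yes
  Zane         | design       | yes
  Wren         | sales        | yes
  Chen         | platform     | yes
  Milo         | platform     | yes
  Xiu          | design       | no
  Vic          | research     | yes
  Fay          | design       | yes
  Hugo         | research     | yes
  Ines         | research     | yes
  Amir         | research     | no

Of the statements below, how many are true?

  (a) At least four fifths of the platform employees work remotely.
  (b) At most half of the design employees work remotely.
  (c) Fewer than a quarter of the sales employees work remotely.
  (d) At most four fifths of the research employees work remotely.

(a) platform: |A| = 7, |A ∩ B| = 5; needs |A ∩ B| / |A| ≥ 4/5 — false.
(b) design: |A| = 5, |A ∩ B| = 3; needs |A ∩ B| ≤ |A ∖ B| — false.
(c) sales: |A| = 5, |A ∩ B| = 2; needs |A ∩ B| / |A| < 1/4 — false.
(d) research: |A| = 5, |A ∩ B| = 4; needs |A ∩ B| / |A| ≤ 4/5 — true.

1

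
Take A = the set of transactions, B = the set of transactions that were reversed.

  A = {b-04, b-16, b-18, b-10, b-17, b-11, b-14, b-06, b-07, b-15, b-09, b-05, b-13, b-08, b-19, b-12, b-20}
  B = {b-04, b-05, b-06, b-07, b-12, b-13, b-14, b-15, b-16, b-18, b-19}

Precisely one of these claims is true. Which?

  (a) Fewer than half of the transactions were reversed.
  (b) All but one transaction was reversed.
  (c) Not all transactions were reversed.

|A| = 17, |A ∩ B| = 11, |A ∖ B| = 6.
(a) requires |A ∩ B| < |A ∖ B|: false.
(b) requires |A ∖ B| = 1: false.
(c) requires A ⊄ B (|A ∖ B| ≥ 1): true.

(c)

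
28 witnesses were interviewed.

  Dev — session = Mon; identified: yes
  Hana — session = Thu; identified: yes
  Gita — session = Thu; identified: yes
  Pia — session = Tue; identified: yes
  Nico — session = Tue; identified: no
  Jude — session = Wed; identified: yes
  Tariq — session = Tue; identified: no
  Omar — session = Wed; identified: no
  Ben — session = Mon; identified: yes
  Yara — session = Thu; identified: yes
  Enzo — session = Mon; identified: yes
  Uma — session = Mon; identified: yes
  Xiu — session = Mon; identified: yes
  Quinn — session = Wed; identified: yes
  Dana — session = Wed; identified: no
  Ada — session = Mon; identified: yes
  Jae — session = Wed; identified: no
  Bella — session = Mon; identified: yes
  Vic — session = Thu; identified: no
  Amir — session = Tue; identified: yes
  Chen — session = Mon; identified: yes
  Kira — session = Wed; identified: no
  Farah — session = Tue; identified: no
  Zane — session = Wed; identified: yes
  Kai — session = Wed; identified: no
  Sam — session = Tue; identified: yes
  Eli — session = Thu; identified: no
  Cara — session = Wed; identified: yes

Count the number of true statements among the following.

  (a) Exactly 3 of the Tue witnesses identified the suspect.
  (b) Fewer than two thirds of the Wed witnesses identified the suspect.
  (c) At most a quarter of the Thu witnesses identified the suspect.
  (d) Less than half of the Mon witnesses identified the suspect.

2

(a) Tue: |A| = 6, |A ∩ B| = 3; needs |A ∩ B| = 3 — true.
(b) Wed: |A| = 9, |A ∩ B| = 4; needs |A ∩ B| / |A| < 2/3 — true.
(c) Thu: |A| = 5, |A ∩ B| = 3; needs |A ∩ B| / |A| ≤ 1/4 — false.
(d) Mon: |A| = 8, |A ∩ B| = 8; needs |A ∩ B| < |A ∖ B| — false.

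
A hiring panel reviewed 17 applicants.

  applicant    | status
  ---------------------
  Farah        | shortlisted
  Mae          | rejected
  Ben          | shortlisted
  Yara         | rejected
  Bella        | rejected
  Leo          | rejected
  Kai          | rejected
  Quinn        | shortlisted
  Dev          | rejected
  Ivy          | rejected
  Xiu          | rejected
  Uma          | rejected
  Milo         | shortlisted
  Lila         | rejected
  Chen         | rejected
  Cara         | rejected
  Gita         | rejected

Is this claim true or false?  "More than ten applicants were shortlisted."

'More than ten applicants were shortlisted' holds iff |A ∩ B| > 10.
|A| = 17, |A ∩ B| = 4, |A ∖ B| = 13.
|A ∩ B| = 4, so the statement is false.

False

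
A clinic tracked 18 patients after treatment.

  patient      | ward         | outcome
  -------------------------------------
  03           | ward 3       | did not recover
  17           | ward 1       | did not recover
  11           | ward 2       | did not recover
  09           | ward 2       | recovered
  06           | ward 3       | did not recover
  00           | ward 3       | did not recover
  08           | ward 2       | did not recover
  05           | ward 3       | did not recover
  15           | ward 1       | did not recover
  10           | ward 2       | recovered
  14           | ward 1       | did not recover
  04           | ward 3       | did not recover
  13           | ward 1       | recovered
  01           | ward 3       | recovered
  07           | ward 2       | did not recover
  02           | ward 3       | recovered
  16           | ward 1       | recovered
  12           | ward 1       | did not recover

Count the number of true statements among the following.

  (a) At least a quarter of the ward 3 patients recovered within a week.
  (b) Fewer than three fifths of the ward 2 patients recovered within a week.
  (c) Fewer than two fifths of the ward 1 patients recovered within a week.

(a) ward 3: |A| = 7, |A ∩ B| = 2; needs |A ∩ B| / |A| ≥ 1/4 — true.
(b) ward 2: |A| = 5, |A ∩ B| = 2; needs |A ∩ B| / |A| < 3/5 — true.
(c) ward 1: |A| = 6, |A ∩ B| = 2; needs |A ∩ B| / |A| < 2/5 — true.

3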